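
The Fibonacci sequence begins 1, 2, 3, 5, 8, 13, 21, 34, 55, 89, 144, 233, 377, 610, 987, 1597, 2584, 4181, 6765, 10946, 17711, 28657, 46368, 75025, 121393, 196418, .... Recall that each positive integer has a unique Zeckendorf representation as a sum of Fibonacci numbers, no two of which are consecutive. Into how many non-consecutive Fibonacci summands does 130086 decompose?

7

subtract 121393 from 130086: 8693 remains
subtract 6765 from 8693: 1928 remains
subtract 1597 from 1928: 331 remains
subtract 233 from 331: 98 remains
subtract 89 from 98: 9 remains
subtract 8 from 9: 1 remains
subtract 1 from 1: 0 remains
130086 = 121393 + 6765 + 1597 + 233 + 89 + 8 + 1, which has 7 terms.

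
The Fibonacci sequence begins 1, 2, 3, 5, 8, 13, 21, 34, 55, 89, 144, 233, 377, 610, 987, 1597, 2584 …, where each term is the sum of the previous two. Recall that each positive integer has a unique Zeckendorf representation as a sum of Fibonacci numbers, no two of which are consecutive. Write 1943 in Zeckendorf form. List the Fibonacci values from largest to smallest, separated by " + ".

Greedily peel off the largest Fibonacci term at each step:
1597 ≤ 1943 < 2584, so take 1597; remainder 346
233 ≤ 346 < 377, so take 233; remainder 113
89 ≤ 113 < 144, so take 89; remainder 24
21 ≤ 24 < 34, so take 21; remainder 3
3 ≤ 3 < 5, so take 3; remainder 0
So 1943 = 1597 + 233 + 89 + 21 + 3, with no two terms consecutive in the sequence.

1597 + 233 + 89 + 21 + 3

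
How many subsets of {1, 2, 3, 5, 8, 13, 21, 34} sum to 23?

Starting from the Zeckendorf form and repeatedly splitting a term F_k into F_{k−1} + F_{k−2} (when neither is already used) reaches every representation.
23 = 21+2 = 13+8+2 = 13+5+3+2 — 3 representations.

3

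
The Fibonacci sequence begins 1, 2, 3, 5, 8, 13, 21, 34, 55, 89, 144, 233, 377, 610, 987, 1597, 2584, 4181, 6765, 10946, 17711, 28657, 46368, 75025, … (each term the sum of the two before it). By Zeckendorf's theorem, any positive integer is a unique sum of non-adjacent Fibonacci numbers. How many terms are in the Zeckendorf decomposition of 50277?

Greedy algorithm:
take 46368 (≤ 50277); 50277 − 46368 = 3909
take 2584 (≤ 3909); 3909 − 2584 = 1325
take 987 (≤ 1325); 1325 − 987 = 338
take 233 (≤ 338); 338 − 233 = 105
take 89 (≤ 105); 105 − 89 = 16
take 13 (≤ 16); 16 − 13 = 3
take 3 (≤ 3); 3 − 3 = 0
50277 = 46368 + 2584 + 987 + 233 + 89 + 13 + 3, which has 7 terms.

7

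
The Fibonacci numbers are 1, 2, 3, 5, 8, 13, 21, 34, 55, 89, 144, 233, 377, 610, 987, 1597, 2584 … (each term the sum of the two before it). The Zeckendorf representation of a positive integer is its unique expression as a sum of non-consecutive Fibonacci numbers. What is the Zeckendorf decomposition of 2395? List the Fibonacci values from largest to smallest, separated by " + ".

1597 + 610 + 144 + 34 + 8 + 2

Repeatedly subtract the largest Fibonacci number that fits:
largest Fibonacci ≤ 2395 is 1597; 2395 − 1597 = 798
largest Fibonacci ≤ 798 is 610; 798 − 610 = 188
largest Fibonacci ≤ 188 is 144; 188 − 144 = 44
largest Fibonacci ≤ 44 is 34; 44 − 34 = 10
largest Fibonacci ≤ 10 is 8; 10 − 8 = 2
largest Fibonacci ≤ 2 is 2; 2 − 2 = 0
So 2395 = 1597 + 610 + 144 + 34 + 8 + 2, with no two terms consecutive in the sequence.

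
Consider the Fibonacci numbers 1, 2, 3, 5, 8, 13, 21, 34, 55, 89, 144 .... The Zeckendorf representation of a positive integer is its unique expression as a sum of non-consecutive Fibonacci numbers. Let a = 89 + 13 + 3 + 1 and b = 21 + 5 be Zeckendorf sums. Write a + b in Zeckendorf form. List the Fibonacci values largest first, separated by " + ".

The two numbers are 106 and 26, so their sum is 132.
Greedy algorithm:
132: greatest Fibonacci not exceeding it is 89, leaving 43
43: greatest Fibonacci not exceeding it is 34, leaving 9
9: greatest Fibonacci not exceeding it is 8, leaving 1
1: greatest Fibonacci not exceeding it is 1, leaving 0

89 + 34 + 8 + 1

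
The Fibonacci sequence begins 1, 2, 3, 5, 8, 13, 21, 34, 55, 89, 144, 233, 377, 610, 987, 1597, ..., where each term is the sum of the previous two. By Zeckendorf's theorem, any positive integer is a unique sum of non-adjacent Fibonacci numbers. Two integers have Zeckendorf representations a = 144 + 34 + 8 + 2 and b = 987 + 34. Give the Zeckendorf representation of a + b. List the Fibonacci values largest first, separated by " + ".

The two numbers are 188 and 1021, so their sum is 1209.
Repeatedly subtract the largest Fibonacci number that fits:
take 987 (≤ 1209); 1209 − 987 = 222
take 144 (≤ 222); 222 − 144 = 78
take 55 (≤ 78); 78 − 55 = 23
take 21 (≤ 23); 23 − 21 = 2
take 2 (≤ 2); 2 − 2 = 0

987 + 144 + 55 + 21 + 2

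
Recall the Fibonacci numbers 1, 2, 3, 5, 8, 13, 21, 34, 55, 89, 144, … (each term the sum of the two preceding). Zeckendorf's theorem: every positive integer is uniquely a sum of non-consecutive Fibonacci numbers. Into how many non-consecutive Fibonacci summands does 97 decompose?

97 − 89 = 8
8 − 8 = 0
97 = 89 + 8, which has 2 terms.

2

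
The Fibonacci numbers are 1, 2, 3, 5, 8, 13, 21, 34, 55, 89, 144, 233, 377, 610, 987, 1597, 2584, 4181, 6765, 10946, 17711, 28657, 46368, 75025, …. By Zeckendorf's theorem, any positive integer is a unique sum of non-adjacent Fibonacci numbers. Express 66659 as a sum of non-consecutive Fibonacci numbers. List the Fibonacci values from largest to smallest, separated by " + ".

46368 + 17711 + 1597 + 610 + 233 + 89 + 34 + 13 + 3 + 1

subtract 46368 from 66659: 20291 remains
subtract 17711 from 20291: 2580 remains
subtract 1597 from 2580: 983 remains
subtract 610 from 983: 373 remains
subtract 233 from 373: 140 remains
subtract 89 from 140: 51 remains
subtract 34 from 51: 17 remains
subtract 13 from 17: 4 remains
subtract 3 from 4: 1 remains
subtract 1 from 1: 0 remains
So 66659 = 46368 + 17711 + 1597 + 610 + 233 + 89 + 34 + 13 + 3 + 1, with no two terms consecutive in the sequence.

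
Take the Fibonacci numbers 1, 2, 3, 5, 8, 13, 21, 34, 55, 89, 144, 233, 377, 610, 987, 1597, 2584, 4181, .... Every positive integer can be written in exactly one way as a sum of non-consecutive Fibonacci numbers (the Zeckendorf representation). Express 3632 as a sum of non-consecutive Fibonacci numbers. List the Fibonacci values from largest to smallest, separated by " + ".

take 2584 (≤ 3632); 3632 − 2584 = 1048
take 987 (≤ 1048); 1048 − 987 = 61
take 55 (≤ 61); 61 − 55 = 6
take 5 (≤ 6); 6 − 5 = 1
take 1 (≤ 1); 1 − 1 = 0
So 3632 = 2584 + 987 + 55 + 5 + 1, with no two terms consecutive in the sequence.

2584 + 987 + 55 + 5 + 1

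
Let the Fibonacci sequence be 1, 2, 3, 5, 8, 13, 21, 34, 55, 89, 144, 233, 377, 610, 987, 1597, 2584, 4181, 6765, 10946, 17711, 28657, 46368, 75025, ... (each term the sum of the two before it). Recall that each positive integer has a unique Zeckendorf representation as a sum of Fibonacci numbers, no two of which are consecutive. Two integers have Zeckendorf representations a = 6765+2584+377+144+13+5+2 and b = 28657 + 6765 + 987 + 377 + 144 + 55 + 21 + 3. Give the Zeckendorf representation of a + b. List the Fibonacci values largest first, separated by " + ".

46368 + 377 + 144 + 8 + 2

The two numbers are 9890 and 37009, so their sum is 46899.
take 46368 (≤ 46899); 46899 − 46368 = 531
take 377 (≤ 531); 531 − 377 = 154
take 144 (≤ 154); 154 − 144 = 10
take 8 (≤ 10); 10 − 8 = 2
take 2 (≤ 2); 2 − 2 = 0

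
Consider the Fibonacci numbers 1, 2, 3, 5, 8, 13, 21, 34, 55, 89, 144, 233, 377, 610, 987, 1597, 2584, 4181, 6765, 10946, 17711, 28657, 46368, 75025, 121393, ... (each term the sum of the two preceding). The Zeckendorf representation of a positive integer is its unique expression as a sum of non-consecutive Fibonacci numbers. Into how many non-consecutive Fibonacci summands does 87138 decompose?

6

Greedy algorithm:
87138: greatest Fibonacci not exceeding it is 75025, leaving 12113
12113: greatest Fibonacci not exceeding it is 10946, leaving 1167
1167: greatest Fibonacci not exceeding it is 987, leaving 180
180: greatest Fibonacci not exceeding it is 144, leaving 36
36: greatest Fibonacci not exceeding it is 34, leaving 2
2: greatest Fibonacci not exceeding it is 2, leaving 0
87138 = 75025 + 10946 + 987 + 144 + 34 + 2, which has 6 terms.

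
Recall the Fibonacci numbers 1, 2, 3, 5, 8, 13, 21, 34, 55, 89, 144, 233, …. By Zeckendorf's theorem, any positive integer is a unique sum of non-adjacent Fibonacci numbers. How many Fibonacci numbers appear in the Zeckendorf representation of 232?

6

largest Fibonacci ≤ 232 is 144; 232 − 144 = 88
largest Fibonacci ≤ 88 is 55; 88 − 55 = 33
largest Fibonacci ≤ 33 is 21; 33 − 21 = 12
largest Fibonacci ≤ 12 is 8; 12 − 8 = 4
largest Fibonacci ≤ 4 is 3; 4 − 3 = 1
largest Fibonacci ≤ 1 is 1; 1 − 1 = 0
232 = 144 + 55 + 21 + 8 + 3 + 1, which has 6 terms.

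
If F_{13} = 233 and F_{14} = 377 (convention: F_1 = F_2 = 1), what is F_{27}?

By F_{2k+1} = F_k² + F_{k+1}²: F_{27} = 233² + 377² = 54289 + 142129 = 196418.

196418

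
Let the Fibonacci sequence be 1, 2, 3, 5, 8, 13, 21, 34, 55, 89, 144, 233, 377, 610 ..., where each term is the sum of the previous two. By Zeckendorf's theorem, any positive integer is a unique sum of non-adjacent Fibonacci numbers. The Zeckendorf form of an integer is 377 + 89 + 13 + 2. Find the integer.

481

377 + 89 + 13 + 2 = 481.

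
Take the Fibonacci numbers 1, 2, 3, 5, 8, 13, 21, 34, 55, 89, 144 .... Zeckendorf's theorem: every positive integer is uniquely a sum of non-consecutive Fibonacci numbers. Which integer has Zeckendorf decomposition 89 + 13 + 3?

89 + 13 + 3 = 105.

105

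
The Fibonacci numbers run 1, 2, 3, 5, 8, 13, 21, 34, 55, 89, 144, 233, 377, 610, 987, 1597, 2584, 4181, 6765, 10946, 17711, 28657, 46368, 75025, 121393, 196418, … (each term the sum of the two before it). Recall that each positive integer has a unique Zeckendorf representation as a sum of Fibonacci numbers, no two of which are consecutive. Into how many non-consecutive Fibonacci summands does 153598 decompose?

Greedy algorithm:
take 121393 (≤ 153598); 153598 − 121393 = 32205
take 28657 (≤ 32205); 32205 − 28657 = 3548
take 2584 (≤ 3548); 3548 − 2584 = 964
take 610 (≤ 964); 964 − 610 = 354
take 233 (≤ 354); 354 − 233 = 121
take 89 (≤ 121); 121 − 89 = 32
take 21 (≤ 32); 32 − 21 = 11
take 8 (≤ 11); 11 − 8 = 3
take 3 (≤ 3); 3 − 3 = 0
153598 = 121393 + 28657 + 2584 + 610 + 233 + 89 + 21 + 8 + 3, which has 9 terms.

9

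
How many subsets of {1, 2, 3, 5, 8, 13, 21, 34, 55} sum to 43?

Each representation comes from the Zeckendorf form by replacing some F_k with F_{k−1} + F_{k−2} where possible.
43 = 34+8+1 = 34+5+3+1 = 21+13+8+1 = … (1 more), for 4 in all.

4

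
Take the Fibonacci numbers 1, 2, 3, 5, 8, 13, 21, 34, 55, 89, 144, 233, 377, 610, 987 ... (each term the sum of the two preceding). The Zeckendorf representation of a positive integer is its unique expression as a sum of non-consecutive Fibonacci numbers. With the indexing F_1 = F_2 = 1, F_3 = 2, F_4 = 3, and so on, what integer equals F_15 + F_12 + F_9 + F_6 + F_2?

797

F_15 + F_12 + F_9 + F_6 + F_2 = 610 + 144 + 34 + 8 + 1 = 797.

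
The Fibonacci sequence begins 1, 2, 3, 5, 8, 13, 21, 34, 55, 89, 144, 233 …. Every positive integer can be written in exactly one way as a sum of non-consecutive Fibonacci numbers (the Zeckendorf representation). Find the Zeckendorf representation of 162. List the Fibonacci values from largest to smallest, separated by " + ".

144 + 13 + 5

162: greatest Fibonacci not exceeding it is 144, leaving 18
18: greatest Fibonacci not exceeding it is 13, leaving 5
5: greatest Fibonacci not exceeding it is 5, leaving 0
So 162 = 144 + 13 + 5, with no two terms consecutive in the sequence.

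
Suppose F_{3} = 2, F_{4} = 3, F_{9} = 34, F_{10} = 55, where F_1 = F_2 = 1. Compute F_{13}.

233

By the addition formula F_{m+n} = F_m F_{n+1} + F_{m−1} F_n with m=4, n=9: F_{13} = 3·55 + 2·34 = 165 + 68 = 233.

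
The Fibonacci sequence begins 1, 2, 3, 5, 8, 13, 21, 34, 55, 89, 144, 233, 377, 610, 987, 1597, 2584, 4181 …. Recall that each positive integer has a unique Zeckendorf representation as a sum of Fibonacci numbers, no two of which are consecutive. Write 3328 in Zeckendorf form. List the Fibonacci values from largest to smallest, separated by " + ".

largest Fibonacci ≤ 3328 is 2584; 3328 − 2584 = 744
largest Fibonacci ≤ 744 is 610; 744 − 610 = 134
largest Fibonacci ≤ 134 is 89; 134 − 89 = 45
largest Fibonacci ≤ 45 is 34; 45 − 34 = 11
largest Fibonacci ≤ 11 is 8; 11 − 8 = 3
largest Fibonacci ≤ 3 is 3; 3 − 3 = 0
So 3328 = 2584 + 610 + 89 + 34 + 8 + 3, with no two terms consecutive in the sequence.

2584 + 610 + 89 + 34 + 8 + 3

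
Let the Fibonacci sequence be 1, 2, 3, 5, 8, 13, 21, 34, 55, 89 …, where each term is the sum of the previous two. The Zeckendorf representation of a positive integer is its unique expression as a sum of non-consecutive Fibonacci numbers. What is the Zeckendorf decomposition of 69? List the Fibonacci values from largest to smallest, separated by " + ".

55 + 13 + 1

69 − 55 = 14
14 − 13 = 1
1 − 1 = 0
So 69 = 55 + 13 + 1, with no two terms consecutive in the sequence.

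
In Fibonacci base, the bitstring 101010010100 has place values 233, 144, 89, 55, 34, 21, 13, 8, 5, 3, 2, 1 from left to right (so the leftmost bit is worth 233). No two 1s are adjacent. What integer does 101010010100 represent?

Summing the place values of the 1 bits: 233 + 89 + 34 + 8 + 3 = 367.

367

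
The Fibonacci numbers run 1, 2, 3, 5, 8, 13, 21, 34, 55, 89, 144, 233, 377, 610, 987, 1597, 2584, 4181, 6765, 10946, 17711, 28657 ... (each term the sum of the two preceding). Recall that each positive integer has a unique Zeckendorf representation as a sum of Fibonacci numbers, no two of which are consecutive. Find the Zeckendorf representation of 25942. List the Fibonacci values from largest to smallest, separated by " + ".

17711 + 6765 + 987 + 377 + 89 + 13

Repeatedly subtract the largest Fibonacci number that fits:
largest Fibonacci ≤ 25942 is 17711; 25942 − 17711 = 8231
largest Fibonacci ≤ 8231 is 6765; 8231 − 6765 = 1466
largest Fibonacci ≤ 1466 is 987; 1466 − 987 = 479
largest Fibonacci ≤ 479 is 377; 479 − 377 = 102
largest Fibonacci ≤ 102 is 89; 102 − 89 = 13
largest Fibonacci ≤ 13 is 13; 13 − 13 = 0
So 25942 = 17711 + 6765 + 987 + 377 + 89 + 13, with no two terms consecutive in the sequence.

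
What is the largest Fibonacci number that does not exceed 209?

144 ≤ 209 < 233, so the largest Fibonacci number not exceeding 209 is 144.

144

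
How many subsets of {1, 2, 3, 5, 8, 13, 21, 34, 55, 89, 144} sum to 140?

4

Starting from the Zeckendorf form and repeatedly splitting a term F_k into F_{k−1} + F_{k−2} (when neither is already used) reaches every representation.
140 = 89+34+13+3+1 = 89+34+8+5+3+1 = 89+21+13+8+5+3+1 = 55+34+21+13+8+5+3+1 — 4 representations.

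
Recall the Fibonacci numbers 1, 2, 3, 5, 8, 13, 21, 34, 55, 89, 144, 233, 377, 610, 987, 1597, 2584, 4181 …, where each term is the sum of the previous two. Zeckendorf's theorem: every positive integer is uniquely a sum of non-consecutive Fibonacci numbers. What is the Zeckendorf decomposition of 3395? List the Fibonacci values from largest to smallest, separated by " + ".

2584 + 610 + 144 + 55 + 2

Greedy algorithm:
3395: greatest Fibonacci not exceeding it is 2584, leaving 811
811: greatest Fibonacci not exceeding it is 610, leaving 201
201: greatest Fibonacci not exceeding it is 144, leaving 57
57: greatest Fibonacci not exceeding it is 55, leaving 2
2: greatest Fibonacci not exceeding it is 2, leaving 0
So 3395 = 2584 + 610 + 144 + 55 + 2, with no two terms consecutive in the sequence.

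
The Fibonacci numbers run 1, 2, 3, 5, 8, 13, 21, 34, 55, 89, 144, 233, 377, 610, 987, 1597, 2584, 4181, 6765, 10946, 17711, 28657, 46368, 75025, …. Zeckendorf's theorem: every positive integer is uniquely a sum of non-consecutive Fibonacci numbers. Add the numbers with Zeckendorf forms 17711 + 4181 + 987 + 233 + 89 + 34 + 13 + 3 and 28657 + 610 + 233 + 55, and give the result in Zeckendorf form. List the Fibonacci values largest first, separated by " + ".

The two numbers are 23251 and 29555, so their sum is 52806.
Repeatedly subtract the largest Fibonacci number that fits:
46368 ≤ 52806 < 75025, so take 46368; remainder 6438
4181 ≤ 6438 < 6765, so take 4181; remainder 2257
1597 ≤ 2257 < 2584, so take 1597; remainder 660
610 ≤ 660 < 987, so take 610; remainder 50
34 ≤ 50 < 55, so take 34; remainder 16
13 ≤ 16 < 21, so take 13; remainder 3
3 ≤ 3 < 5, so take 3; remainder 0

46368 + 4181 + 1597 + 610 + 34 + 13 + 3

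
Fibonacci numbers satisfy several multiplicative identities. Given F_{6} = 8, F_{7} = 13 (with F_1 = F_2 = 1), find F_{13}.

233

By the addition formula F_{m+n} = F_m F_{n+1} + F_{m−1} F_n with m=7, n=6: F_{13} = 13·13 + 8·8 = 169 + 64 = 233.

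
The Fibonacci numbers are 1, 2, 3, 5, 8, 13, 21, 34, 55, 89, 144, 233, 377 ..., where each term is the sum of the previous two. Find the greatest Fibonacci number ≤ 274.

233

233 ≤ 274 < 377, so the largest Fibonacci number not exceeding 274 is 233.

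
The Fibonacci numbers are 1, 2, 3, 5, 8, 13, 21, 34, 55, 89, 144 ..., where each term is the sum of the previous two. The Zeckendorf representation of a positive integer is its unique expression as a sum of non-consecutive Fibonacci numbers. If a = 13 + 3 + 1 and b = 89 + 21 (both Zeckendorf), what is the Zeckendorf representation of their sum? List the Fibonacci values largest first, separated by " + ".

89 + 34 + 3 + 1

The two numbers are 17 and 110, so their sum is 127.
subtract 89 from 127: 38 remains
subtract 34 from 38: 4 remains
subtract 3 from 4: 1 remains
subtract 1 from 1: 0 remains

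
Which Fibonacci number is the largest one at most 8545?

6765 ≤ 8545 < 10946, so the largest Fibonacci number not exceeding 8545 is 6765.

6765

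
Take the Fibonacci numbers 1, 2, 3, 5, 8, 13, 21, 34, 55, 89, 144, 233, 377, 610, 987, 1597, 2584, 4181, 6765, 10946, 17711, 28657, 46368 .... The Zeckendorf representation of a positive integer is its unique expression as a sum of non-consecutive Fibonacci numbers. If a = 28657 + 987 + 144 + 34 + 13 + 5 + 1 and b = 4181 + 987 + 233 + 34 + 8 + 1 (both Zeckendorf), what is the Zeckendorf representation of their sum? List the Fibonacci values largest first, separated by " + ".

The two numbers are 29841 and 5444, so their sum is 35285.
Repeatedly subtract the largest Fibonacci number that fits:
subtract 28657 from 35285: 6628 remains
subtract 4181 from 6628: 2447 remains
subtract 1597 from 2447: 850 remains
subtract 610 from 850: 240 remains
subtract 233 from 240: 7 remains
subtract 5 from 7: 2 remains
subtract 2 from 2: 0 remains

28657 + 4181 + 1597 + 610 + 233 + 5 + 2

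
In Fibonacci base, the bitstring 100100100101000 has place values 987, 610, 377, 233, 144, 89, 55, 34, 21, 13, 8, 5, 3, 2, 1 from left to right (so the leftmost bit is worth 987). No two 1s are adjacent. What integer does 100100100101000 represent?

Summing the place values of the 1 bits: 987 + 233 + 55 + 13 + 5 = 1293.

1293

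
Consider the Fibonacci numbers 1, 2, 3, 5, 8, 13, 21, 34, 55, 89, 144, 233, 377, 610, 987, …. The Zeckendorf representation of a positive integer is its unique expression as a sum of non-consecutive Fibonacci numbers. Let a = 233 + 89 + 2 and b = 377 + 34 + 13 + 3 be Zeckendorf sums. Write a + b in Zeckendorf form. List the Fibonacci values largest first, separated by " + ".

610 + 89 + 34 + 13 + 5

The two numbers are 324 and 427, so their sum is 751.
Greedy algorithm:
610 ≤ 751 < 987, so take 610; remainder 141
89 ≤ 141 < 144, so take 89; remainder 52
34 ≤ 52 < 55, so take 34; remainder 18
13 ≤ 18 < 21, so take 13; remainder 5
5 ≤ 5 < 8, so take 5; remainder 0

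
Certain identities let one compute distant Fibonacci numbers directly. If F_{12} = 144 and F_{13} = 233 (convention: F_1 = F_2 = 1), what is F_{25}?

75025

By F_{2k+1} = F_k² + F_{k+1}²: F_{25} = 144² + 233² = 20736 + 54289 = 75025.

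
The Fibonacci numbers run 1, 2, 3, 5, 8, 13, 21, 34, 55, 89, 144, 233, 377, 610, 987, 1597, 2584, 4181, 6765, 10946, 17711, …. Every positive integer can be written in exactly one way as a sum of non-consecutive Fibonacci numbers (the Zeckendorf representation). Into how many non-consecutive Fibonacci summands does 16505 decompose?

6

16505: greatest Fibonacci not exceeding it is 10946, leaving 5559
5559: greatest Fibonacci not exceeding it is 4181, leaving 1378
1378: greatest Fibonacci not exceeding it is 987, leaving 391
391: greatest Fibonacci not exceeding it is 377, leaving 14
14: greatest Fibonacci not exceeding it is 13, leaving 1
1: greatest Fibonacci not exceeding it is 1, leaving 0
16505 = 10946 + 4181 + 987 + 377 + 13 + 1, which has 6 terms.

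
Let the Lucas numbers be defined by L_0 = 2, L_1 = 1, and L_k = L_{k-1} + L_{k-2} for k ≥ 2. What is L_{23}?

64079

Iterating the recurrence up to L_{18} = 5778 and L_{17} = 3571:
L_{19} = L_{18} + L_{17} = 5778 + 3571 = 9349
L_{20} = L_{19} + L_{18} = 9349 + 5778 = 15127
L_{21} = L_{20} + L_{19} = 15127 + 9349 = 24476
L_{22} = L_{21} + L_{20} = 24476 + 15127 = 39603
L_{23} = L_{22} + L_{21} = 39603 + 24476 = 64079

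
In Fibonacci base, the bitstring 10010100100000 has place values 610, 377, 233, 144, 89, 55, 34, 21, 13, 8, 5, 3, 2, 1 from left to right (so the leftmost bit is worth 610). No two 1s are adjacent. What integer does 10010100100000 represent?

822

Summing the place values of the 1 bits: 610 + 144 + 55 + 13 = 822.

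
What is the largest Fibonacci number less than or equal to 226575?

196418 ≤ 226575 < 317811, so the largest Fibonacci number not exceeding 226575 is 196418.

196418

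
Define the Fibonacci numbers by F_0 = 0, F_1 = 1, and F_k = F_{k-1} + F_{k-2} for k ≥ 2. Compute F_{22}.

17711

Iterating the recurrence up to F_{18} = 2584 and F_{17} = 1597:
F_{19} = F_{18} + F_{17} = 2584 + 1597 = 4181
F_{20} = F_{19} + F_{18} = 4181 + 2584 = 6765
F_{21} = F_{20} + F_{19} = 6765 + 4181 = 10946
F_{22} = F_{21} + F_{20} = 10946 + 6765 = 17711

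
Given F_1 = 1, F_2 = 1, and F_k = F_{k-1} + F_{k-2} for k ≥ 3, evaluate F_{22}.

Iterating the recurrence up to F_{15} = 610 and F_{14} = 377:
F_{16} = F_{15} + F_{14} = 610 + 377 = 987
F_{17} = F_{16} + F_{15} = 987 + 610 = 1597
F_{18} = F_{17} + F_{16} = 1597 + 987 = 2584
F_{19} = F_{18} + F_{17} = 2584 + 1597 = 4181
F_{20} = F_{19} + F_{18} = 4181 + 2584 = 6765
F_{21} = F_{20} + F_{19} = 6765 + 4181 = 10946
F_{22} = F_{21} + F_{20} = 10946 + 6765 = 17711

17711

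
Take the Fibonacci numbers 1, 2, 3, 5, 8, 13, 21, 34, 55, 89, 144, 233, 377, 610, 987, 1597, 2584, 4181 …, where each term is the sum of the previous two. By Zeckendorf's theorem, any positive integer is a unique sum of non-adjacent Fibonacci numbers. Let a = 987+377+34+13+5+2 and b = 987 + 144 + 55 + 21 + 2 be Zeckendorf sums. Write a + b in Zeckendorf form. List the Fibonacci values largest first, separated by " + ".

2584 + 34 + 8 + 1

The two numbers are 1418 and 1209, so their sum is 2627.
largest Fibonacci ≤ 2627 is 2584; 2627 − 2584 = 43
largest Fibonacci ≤ 43 is 34; 43 − 34 = 9
largest Fibonacci ≤ 9 is 8; 9 − 8 = 1
largest Fibonacci ≤ 1 is 1; 1 − 1 = 0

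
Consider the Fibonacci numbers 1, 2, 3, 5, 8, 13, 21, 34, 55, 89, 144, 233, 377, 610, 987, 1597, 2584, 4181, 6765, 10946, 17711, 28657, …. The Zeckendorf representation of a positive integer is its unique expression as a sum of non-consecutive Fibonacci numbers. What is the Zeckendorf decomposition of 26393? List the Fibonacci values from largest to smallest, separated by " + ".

17711 ≤ 26393 < 28657, so take 17711; remainder 8682
6765 ≤ 8682 < 10946, so take 6765; remainder 1917
1597 ≤ 1917 < 2584, so take 1597; remainder 320
233 ≤ 320 < 377, so take 233; remainder 87
55 ≤ 87 < 89, so take 55; remainder 32
21 ≤ 32 < 34, so take 21; remainder 11
8 ≤ 11 < 13, so take 8; remainder 3
3 ≤ 3 < 5, so take 3; remainder 0
So 26393 = 17711 + 6765 + 1597 + 233 + 55 + 21 + 8 + 3, with no two terms consecutive in the sequence.

17711 + 6765 + 1597 + 233 + 55 + 21 + 8 + 3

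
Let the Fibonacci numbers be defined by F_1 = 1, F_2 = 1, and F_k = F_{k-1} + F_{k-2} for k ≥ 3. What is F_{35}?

9227465

Iterating the recurrence up to F_{28} = 317811 and F_{27} = 196418:
F_{29} = F_{28} + F_{27} = 317811 + 196418 = 514229
F_{30} = F_{29} + F_{28} = 514229 + 317811 = 832040
F_{31} = F_{30} + F_{29} = 832040 + 514229 = 1346269
F_{32} = F_{31} + F_{30} = 1346269 + 832040 = 2178309
F_{33} = F_{32} + F_{31} = 2178309 + 1346269 = 3524578
F_{34} = F_{33} + F_{32} = 3524578 + 2178309 = 5702887
F_{35} = F_{34} + F_{33} = 5702887 + 3524578 = 9227465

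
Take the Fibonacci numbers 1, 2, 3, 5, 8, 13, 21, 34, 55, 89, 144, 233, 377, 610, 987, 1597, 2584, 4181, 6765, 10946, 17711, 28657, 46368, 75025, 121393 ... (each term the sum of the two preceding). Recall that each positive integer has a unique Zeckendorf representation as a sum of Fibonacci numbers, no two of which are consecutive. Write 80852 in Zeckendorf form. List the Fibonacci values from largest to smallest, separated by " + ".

largest Fibonacci ≤ 80852 is 75025; 80852 − 75025 = 5827
largest Fibonacci ≤ 5827 is 4181; 5827 − 4181 = 1646
largest Fibonacci ≤ 1646 is 1597; 1646 − 1597 = 49
largest Fibonacci ≤ 49 is 34; 49 − 34 = 15
largest Fibonacci ≤ 15 is 13; 15 − 13 = 2
largest Fibonacci ≤ 2 is 2; 2 − 2 = 0
So 80852 = 75025 + 4181 + 1597 + 34 + 13 + 2, with no two terms consecutive in the sequence.

75025 + 4181 + 1597 + 34 + 13 + 2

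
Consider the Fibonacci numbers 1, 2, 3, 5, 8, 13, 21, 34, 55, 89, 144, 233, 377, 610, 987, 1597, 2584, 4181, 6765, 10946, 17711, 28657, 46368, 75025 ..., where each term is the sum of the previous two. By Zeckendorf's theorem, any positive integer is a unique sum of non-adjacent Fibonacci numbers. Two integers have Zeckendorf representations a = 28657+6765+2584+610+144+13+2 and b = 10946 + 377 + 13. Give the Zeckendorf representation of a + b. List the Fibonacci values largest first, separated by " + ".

46368 + 2584 + 987 + 144 + 21 + 5 + 2

The two numbers are 38775 and 11336, so their sum is 50111.
Repeatedly subtract the largest Fibonacci number that fits:
50111 − 46368 = 3743
3743 − 2584 = 1159
1159 − 987 = 172
172 − 144 = 28
28 − 21 = 7
7 − 5 = 2
2 − 2 = 0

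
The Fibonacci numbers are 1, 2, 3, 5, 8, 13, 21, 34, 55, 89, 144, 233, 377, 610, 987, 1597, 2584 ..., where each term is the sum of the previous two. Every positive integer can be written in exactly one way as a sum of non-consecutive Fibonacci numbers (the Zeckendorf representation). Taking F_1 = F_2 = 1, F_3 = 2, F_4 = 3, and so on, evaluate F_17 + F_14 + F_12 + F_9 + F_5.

2157

F_17 + F_14 + F_12 + F_9 + F_5 = 1597 + 377 + 144 + 34 + 5 = 2157.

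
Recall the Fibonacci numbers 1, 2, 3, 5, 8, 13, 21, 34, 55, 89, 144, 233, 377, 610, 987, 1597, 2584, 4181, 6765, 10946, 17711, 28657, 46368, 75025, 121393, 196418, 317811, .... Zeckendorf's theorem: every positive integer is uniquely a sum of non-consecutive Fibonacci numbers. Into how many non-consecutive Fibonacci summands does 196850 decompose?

3

largest Fibonacci ≤ 196850 is 196418; 196850 − 196418 = 432
largest Fibonacci ≤ 432 is 377; 432 − 377 = 55
largest Fibonacci ≤ 55 is 55; 55 − 55 = 0
196850 = 196418 + 377 + 55, which has 3 terms.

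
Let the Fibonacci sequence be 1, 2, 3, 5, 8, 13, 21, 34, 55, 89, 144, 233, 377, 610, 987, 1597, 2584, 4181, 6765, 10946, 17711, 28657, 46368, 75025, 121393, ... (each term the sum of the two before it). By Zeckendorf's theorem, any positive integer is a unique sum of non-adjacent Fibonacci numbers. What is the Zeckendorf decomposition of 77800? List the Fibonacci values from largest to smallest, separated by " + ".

Repeatedly subtract the largest Fibonacci number that fits:
subtract 75025 from 77800: 2775 remains
subtract 2584 from 2775: 191 remains
subtract 144 from 191: 47 remains
subtract 34 from 47: 13 remains
subtract 13 from 13: 0 remains
So 77800 = 75025 + 2584 + 144 + 34 + 13, with no two terms consecutive in the sequence.

75025 + 2584 + 144 + 34 + 13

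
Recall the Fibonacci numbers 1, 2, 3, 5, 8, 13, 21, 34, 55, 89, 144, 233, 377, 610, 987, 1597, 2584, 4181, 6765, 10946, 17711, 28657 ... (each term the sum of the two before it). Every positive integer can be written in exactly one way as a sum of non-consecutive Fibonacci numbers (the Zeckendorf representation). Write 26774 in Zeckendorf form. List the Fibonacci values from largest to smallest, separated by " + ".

17711 + 6765 + 1597 + 610 + 89 + 2

take 17711 (≤ 26774); 26774 − 17711 = 9063
take 6765 (≤ 9063); 9063 − 6765 = 2298
take 1597 (≤ 2298); 2298 − 1597 = 701
take 610 (≤ 701); 701 − 610 = 91
take 89 (≤ 91); 91 − 89 = 2
take 2 (≤ 2); 2 − 2 = 0
So 26774 = 17711 + 6765 + 1597 + 610 + 89 + 2, with no two terms consecutive in the sequence.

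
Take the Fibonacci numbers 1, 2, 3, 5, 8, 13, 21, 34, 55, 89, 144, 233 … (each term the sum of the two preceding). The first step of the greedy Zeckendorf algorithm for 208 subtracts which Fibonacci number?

144

144 ≤ 208 < 233, so the largest Fibonacci number not exceeding 208 is 144.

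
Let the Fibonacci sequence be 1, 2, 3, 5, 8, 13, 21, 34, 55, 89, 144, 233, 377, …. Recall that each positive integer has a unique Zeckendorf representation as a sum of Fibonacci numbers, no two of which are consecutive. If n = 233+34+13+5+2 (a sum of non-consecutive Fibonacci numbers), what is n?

287

233+34+13+5+2 = 287.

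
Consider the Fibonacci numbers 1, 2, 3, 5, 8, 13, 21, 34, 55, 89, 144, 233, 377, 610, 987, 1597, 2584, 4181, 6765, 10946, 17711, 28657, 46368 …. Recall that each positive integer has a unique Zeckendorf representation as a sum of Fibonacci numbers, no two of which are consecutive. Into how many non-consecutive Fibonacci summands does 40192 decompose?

Repeatedly subtract the largest Fibonacci number that fits:
40192 − 28657 = 11535
11535 − 10946 = 589
589 − 377 = 212
212 − 144 = 68
68 − 55 = 13
13 − 13 = 0
40192 = 28657 + 10946 + 377 + 144 + 55 + 13, which has 6 terms.

6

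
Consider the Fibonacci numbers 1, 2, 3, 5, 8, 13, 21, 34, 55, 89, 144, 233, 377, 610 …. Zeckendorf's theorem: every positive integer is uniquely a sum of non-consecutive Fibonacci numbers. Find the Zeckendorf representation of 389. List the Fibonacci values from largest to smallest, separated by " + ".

Greedy algorithm:
largest Fibonacci ≤ 389 is 377; 389 − 377 = 12
largest Fibonacci ≤ 12 is 8; 12 − 8 = 4
largest Fibonacci ≤ 4 is 3; 4 − 3 = 1
largest Fibonacci ≤ 1 is 1; 1 − 1 = 0
So 389 = 377 + 8 + 3 + 1, with no two terms consecutive in the sequence.

377 + 8 + 3 + 1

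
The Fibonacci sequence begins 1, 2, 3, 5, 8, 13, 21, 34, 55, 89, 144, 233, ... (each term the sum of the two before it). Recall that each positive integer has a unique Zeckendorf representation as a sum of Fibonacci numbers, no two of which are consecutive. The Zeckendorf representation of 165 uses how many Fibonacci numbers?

take 144 (≤ 165); 165 − 144 = 21
take 21 (≤ 21); 21 − 21 = 0
165 = 144 + 21, which has 2 terms.

2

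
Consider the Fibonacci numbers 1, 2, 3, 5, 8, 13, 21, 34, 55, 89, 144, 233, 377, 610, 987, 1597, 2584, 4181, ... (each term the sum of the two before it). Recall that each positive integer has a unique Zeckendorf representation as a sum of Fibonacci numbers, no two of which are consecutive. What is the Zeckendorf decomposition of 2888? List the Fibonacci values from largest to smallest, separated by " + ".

Greedy algorithm:
2888: greatest Fibonacci not exceeding it is 2584, leaving 304
304: greatest Fibonacci not exceeding it is 233, leaving 71
71: greatest Fibonacci not exceeding it is 55, leaving 16
16: greatest Fibonacci not exceeding it is 13, leaving 3
3: greatest Fibonacci not exceeding it is 3, leaving 0
So 2888 = 2584 + 233 + 55 + 13 + 3, with no two terms consecutive in the sequence.

2584 + 233 + 55 + 13 + 3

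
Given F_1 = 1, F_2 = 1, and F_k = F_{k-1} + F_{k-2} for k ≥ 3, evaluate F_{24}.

46368

Iterating the recurrence up to F_{16} = 987 and F_{15} = 610:
F_{17} = F_{16} + F_{15} = 987 + 610 = 1597
F_{18} = F_{17} + F_{16} = 1597 + 987 = 2584
F_{19} = F_{18} + F_{17} = 2584 + 1597 = 4181
F_{20} = F_{19} + F_{18} = 4181 + 2584 = 6765
F_{21} = F_{20} + F_{19} = 6765 + 4181 = 10946
F_{22} = F_{21} + F_{20} = 10946 + 6765 = 17711
F_{23} = F_{22} + F_{21} = 17711 + 10946 = 28657
F_{24} = F_{23} + F_{22} = 28657 + 17711 = 46368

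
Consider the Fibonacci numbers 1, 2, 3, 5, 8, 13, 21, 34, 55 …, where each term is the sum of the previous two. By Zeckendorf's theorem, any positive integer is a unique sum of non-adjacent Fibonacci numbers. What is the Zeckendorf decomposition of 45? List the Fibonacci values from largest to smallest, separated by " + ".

34 + 8 + 3

Greedy algorithm:
45: greatest Fibonacci not exceeding it is 34, leaving 11
11: greatest Fibonacci not exceeding it is 8, leaving 3
3: greatest Fibonacci not exceeding it is 3, leaving 0
So 45 = 34 + 8 + 3, with no two terms consecutive in the sequence.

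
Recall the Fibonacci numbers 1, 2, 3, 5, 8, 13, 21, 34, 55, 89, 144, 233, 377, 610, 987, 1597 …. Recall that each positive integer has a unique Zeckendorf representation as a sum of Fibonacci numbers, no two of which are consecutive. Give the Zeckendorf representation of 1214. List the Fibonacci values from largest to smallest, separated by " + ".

987 + 144 + 55 + 21 + 5 + 2

1214: greatest Fibonacci not exceeding it is 987, leaving 227
227: greatest Fibonacci not exceeding it is 144, leaving 83
83: greatest Fibonacci not exceeding it is 55, leaving 28
28: greatest Fibonacci not exceeding it is 21, leaving 7
7: greatest Fibonacci not exceeding it is 5, leaving 2
2: greatest Fibonacci not exceeding it is 2, leaving 0
So 1214 = 987 + 144 + 55 + 21 + 5 + 2, with no two terms consecutive in the sequence.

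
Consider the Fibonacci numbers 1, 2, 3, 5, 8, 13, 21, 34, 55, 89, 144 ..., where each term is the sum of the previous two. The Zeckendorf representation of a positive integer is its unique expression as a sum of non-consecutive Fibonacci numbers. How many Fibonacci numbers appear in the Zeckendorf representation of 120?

Repeatedly subtract the largest Fibonacci number that fits:
120: greatest Fibonacci not exceeding it is 89, leaving 31
31: greatest Fibonacci not exceeding it is 21, leaving 10
10: greatest Fibonacci not exceeding it is 8, leaving 2
2: greatest Fibonacci not exceeding it is 2, leaving 0
120 = 89 + 21 + 8 + 2, which has 4 terms.

4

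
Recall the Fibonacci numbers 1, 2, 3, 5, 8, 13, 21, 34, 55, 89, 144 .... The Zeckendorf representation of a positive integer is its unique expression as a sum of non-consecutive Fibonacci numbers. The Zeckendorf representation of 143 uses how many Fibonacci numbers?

143: greatest Fibonacci not exceeding it is 89, leaving 54
54: greatest Fibonacci not exceeding it is 34, leaving 20
20: greatest Fibonacci not exceeding it is 13, leaving 7
7: greatest Fibonacci not exceeding it is 5, leaving 2
2: greatest Fibonacci not exceeding it is 2, leaving 0
143 = 89 + 34 + 13 + 5 + 2, which has 5 terms.

5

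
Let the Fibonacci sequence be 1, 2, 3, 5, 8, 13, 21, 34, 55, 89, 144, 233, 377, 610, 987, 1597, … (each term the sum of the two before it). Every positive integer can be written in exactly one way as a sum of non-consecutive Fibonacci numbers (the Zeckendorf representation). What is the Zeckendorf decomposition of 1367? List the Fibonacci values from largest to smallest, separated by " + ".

987 + 377 + 3

1367 − 987 = 380
380 − 377 = 3
3 − 3 = 0
So 1367 = 987 + 377 + 3, with no two terms consecutive in the sequence.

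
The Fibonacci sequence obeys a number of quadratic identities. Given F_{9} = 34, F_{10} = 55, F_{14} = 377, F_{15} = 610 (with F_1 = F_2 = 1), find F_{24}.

46368

By the addition formula F_{m+n} = F_m F_{n+1} + F_{m−1} F_n with m=15, n=9: F_{24} = 610·55 + 377·34 = 33550 + 12818 = 46368.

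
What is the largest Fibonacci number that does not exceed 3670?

2584

2584 ≤ 3670 < 4181, so the largest Fibonacci number not exceeding 3670 is 2584.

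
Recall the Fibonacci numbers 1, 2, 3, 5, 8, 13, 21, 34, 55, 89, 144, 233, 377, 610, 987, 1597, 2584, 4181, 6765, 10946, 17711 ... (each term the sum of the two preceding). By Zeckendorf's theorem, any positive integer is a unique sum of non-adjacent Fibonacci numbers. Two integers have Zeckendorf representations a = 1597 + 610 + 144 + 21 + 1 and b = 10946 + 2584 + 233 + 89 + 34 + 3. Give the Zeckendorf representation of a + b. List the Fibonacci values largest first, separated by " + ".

10946 + 4181 + 987 + 144 + 3 + 1

The two numbers are 2373 and 13889, so their sum is 16262.
Repeatedly subtract the largest Fibonacci number that fits:
16262 − 10946 = 5316
5316 − 4181 = 1135
1135 − 987 = 148
148 − 144 = 4
4 − 3 = 1
1 − 1 = 0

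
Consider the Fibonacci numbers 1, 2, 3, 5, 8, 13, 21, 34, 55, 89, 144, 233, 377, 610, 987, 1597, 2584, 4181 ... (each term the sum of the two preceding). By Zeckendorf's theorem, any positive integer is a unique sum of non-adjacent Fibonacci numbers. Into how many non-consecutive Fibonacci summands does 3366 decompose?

6

3366 − 2584 = 782
782 − 610 = 172
172 − 144 = 28
28 − 21 = 7
7 − 5 = 2
2 − 2 = 0
3366 = 2584 + 610 + 144 + 21 + 5 + 2, which has 6 terms.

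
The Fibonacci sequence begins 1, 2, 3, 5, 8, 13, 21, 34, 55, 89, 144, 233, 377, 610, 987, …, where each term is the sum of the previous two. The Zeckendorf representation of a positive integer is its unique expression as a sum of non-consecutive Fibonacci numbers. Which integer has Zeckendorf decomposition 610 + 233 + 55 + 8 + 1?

907

610 + 233 + 55 + 8 + 1 = 907.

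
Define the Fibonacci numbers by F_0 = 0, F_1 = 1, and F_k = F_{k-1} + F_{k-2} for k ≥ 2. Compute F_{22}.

Iterating the recurrence up to F_{15} = 610 and F_{14} = 377:
F_{16} = F_{15} + F_{14} = 610 + 377 = 987
F_{17} = F_{16} + F_{15} = 987 + 610 = 1597
F_{18} = F_{17} + F_{16} = 1597 + 987 = 2584
F_{19} = F_{18} + F_{17} = 2584 + 1597 = 4181
F_{20} = F_{19} + F_{18} = 4181 + 2584 = 6765
F_{21} = F_{20} + F_{19} = 6765 + 4181 = 10946
F_{22} = F_{21} + F_{20} = 10946 + 6765 = 17711

17711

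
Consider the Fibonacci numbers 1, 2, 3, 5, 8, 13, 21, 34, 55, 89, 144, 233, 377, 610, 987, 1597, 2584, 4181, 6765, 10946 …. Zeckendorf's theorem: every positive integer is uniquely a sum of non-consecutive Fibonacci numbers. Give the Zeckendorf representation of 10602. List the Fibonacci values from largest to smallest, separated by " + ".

6765 + 2584 + 987 + 233 + 21 + 8 + 3 + 1

6765 ≤ 10602 < 10946, so take 6765; remainder 3837
2584 ≤ 3837 < 4181, so take 2584; remainder 1253
987 ≤ 1253 < 1597, so take 987; remainder 266
233 ≤ 266 < 377, so take 233; remainder 33
21 ≤ 33 < 34, so take 21; remainder 12
8 ≤ 12 < 13, so take 8; remainder 4
3 ≤ 4 < 5, so take 3; remainder 1
1 ≤ 1 < 2, so take 1; remainder 0
So 10602 = 6765 + 2584 + 987 + 233 + 21 + 8 + 3 + 1, with no two terms consecutive in the sequence.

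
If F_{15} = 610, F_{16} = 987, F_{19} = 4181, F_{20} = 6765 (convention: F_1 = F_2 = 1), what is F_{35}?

9227465

By the addition formula F_{m+n} = F_m F_{n+1} + F_{m−1} F_n with m=20, n=15: F_{35} = 6765·987 + 4181·610 = 6677055 + 2550410 = 9227465.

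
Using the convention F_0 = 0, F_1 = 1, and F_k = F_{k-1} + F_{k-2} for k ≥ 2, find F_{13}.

Iterating the recurrence up to F_{6} = 8 and F_{5} = 5:
F_{7} = F_{6} + F_{5} = 8 + 5 = 13
F_{8} = F_{7} + F_{6} = 13 + 8 = 21
F_{9} = F_{8} + F_{7} = 21 + 13 = 34
F_{10} = F_{9} + F_{8} = 34 + 21 = 55
F_{11} = F_{10} + F_{9} = 55 + 34 = 89
F_{12} = F_{11} + F_{10} = 89 + 55 = 144
F_{13} = F_{12} + F_{11} = 144 + 89 = 233

233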